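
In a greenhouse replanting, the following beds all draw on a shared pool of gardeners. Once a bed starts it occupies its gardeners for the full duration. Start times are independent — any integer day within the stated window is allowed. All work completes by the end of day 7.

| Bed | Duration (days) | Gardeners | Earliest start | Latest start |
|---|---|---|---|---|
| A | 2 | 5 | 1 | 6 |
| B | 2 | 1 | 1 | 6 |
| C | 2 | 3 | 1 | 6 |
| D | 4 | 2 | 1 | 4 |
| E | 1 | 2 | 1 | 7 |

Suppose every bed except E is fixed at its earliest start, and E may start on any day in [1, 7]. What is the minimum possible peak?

11

E@1: d1:13  d2:11  d3:2  d4:2  d5:0  d6:0  d7:0 → peak 13
E@2: d1:11  d2:13  d3:2  d4:2  d5:0  d6:0  d7:0 → peak 13
E@3: d1:11  d2:11  d3:4  d4:2  d5:0  d6:0  d7:0 → peak 11
E@4: d1:11  d2:11  d3:2  d4:4  d5:0  d6:0  d7:0 → peak 11
E@5: d1:11  d2:11  d3:2  d4:2  d5:2  d6:0  d7:0 → peak 11
E@6: d1:11  d2:11  d3:2  d4:2  d5:0  d6:2  d7:0 → peak 11
E@7: d1:11  d2:11  d3:2  d4:2  d5:0  d6:0  d7:2 → peak 11
Best is E@3, peak 11.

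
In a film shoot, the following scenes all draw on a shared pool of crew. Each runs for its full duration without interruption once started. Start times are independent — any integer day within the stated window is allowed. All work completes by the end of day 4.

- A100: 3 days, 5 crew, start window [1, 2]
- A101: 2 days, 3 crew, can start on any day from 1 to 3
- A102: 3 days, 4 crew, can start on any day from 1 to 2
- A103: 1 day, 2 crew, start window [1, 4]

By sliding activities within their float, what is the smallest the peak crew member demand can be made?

12

Early-start (A100@1, A101@1, A102@1, A103@1) gives peak 14: d1:14  d2:12  d3:9  d4:0.
Shift A103→3.
Schedule A100@1, A101@1, A102@1, A103@3: d1:12  d2:12  d3:11  d4:0 — peak 12.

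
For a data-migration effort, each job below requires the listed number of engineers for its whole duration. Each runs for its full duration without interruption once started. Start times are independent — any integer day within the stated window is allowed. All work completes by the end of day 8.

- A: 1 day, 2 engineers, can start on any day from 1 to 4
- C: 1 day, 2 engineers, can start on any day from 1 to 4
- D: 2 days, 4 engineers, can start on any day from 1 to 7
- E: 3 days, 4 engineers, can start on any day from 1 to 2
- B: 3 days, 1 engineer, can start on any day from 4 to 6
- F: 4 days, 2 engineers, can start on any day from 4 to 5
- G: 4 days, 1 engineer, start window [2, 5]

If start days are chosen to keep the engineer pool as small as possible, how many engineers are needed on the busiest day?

6

Early-start (A@1, C@1, D@1, E@1, B@4, F@4, G@2) gives peak 12: d1:12  d2:9  d3:5  d4:4  d5:4  d6:3  d7:2  d8:0.
Shift D→7, E→2, F→5.
Schedule A@1, C@1, D@7, E@2, B@4, F@5, G@2: d1:4  d2:5  d3:5  d4:6  d5:4  d6:3  d7:6  d8:6 — peak 6.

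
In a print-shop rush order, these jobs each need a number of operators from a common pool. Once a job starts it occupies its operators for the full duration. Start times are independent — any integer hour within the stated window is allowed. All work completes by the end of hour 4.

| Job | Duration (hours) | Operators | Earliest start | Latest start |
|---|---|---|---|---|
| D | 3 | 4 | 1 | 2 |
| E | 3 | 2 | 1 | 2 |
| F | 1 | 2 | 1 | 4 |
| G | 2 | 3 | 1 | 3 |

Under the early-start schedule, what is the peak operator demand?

11

Early-start schedule: D@1, E@1, F@1, G@1.
Load per hour: hour 1: 11, hour 2: 9, hour 3: 6, hour 4: 0.
Peak is 11.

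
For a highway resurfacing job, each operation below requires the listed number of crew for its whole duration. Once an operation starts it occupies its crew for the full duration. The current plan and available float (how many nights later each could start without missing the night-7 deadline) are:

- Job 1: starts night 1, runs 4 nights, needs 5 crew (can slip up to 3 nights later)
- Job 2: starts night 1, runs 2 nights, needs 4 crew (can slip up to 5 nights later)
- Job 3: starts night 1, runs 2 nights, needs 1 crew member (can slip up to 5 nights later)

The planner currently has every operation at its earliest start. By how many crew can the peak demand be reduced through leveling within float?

Early-start peak: n1:10  n2:10  n3:5  n4:5  n5:0  n6:0  n7:0 ⇒ 10.
Leveled (Job 1@1, Job 2@5, Job 3@5): n1:5  n2:5  n3:5  n4:5  n5:5  n6:5  n7:0 ⇒ 5.
Reduction 10 − 5 = 5.

5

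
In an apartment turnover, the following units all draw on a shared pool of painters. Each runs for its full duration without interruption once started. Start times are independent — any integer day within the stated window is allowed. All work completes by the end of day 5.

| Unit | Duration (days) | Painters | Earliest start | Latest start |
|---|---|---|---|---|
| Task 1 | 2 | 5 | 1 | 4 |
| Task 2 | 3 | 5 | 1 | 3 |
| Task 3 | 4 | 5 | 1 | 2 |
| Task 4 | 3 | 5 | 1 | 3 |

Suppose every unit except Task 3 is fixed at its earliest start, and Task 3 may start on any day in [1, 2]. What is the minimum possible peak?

Task 3@1: d1:20  d2:20  d3:15  d4:5  d5:0 → peak 20
Task 3@2: d1:15  d2:20  d3:15  d4:5  d5:5 → peak 20
Best is Task 3@1, peak 20.

20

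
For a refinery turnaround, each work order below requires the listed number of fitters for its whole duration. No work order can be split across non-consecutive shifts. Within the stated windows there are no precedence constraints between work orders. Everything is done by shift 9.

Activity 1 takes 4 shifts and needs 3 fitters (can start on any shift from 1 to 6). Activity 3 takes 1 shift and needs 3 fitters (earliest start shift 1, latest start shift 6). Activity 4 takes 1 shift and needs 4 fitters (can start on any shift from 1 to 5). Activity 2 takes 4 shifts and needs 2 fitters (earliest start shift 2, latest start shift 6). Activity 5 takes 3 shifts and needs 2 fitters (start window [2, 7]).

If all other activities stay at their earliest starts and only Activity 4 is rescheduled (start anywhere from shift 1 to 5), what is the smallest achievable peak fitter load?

Activity 4@1: s1:10  s2:7  s3:7  s4:7  s5:2  s6:0  s7:0  s8:0  s9:0 → peak 10
Activity 4@2: s1:6  s2:11  s3:7  s4:7  s5:2  s6:0  s7:0  s8:0  s9:0 → peak 11
Activity 4@3: s1:6  s2:7  s3:11  s4:7  s5:2  s6:0  s7:0  s8:0  s9:0 → peak 11
Activity 4@4: s1:6  s2:7  s3:7  s4:11  s5:2  s6:0  s7:0  s8:0  s9:0 → peak 11
Activity 4@5: s1:6  s2:7  s3:7  s4:7  s5:6  s6:0  s7:0  s8:0  s9:0 → peak 7
Best is Activity 4@5, peak 7.

7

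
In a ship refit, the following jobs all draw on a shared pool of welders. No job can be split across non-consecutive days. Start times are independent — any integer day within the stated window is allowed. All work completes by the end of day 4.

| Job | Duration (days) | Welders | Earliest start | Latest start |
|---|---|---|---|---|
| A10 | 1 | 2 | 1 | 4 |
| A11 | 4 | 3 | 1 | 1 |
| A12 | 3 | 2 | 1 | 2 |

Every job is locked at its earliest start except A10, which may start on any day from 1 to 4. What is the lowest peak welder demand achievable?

A10@1: d1:7  d2:5  d3:5  d4:3 → peak 7
A10@2: d1:5  d2:7  d3:5  d4:3 → peak 7
A10@3: d1:5  d2:5  d3:7  d4:3 → peak 7
A10@4: d1:5  d2:5  d3:5  d4:5 → peak 5
Best is A10@4, peak 5.

5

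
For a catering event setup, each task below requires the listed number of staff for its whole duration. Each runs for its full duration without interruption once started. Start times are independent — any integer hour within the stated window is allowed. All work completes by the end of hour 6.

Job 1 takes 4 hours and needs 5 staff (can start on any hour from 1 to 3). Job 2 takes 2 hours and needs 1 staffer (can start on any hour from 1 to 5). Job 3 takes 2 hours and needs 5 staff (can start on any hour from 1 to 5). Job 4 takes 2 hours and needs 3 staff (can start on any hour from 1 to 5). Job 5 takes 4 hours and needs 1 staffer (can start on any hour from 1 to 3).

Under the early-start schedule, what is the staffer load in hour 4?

At early start, hour 4 has: Job 1, Job 5.
Demand: 5 + 1 = 6.

6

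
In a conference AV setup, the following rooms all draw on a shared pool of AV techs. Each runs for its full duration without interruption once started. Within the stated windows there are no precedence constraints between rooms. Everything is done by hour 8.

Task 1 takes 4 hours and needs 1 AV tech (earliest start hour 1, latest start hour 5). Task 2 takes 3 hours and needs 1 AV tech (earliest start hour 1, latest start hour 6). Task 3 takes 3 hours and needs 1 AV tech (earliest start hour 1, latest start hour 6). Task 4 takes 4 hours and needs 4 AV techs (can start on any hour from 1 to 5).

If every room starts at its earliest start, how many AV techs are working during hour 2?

At early start, hour 2 has: Task 1, Task 2, Task 3, Task 4.
Demand: 1 + 1 + 1 + 4 = 7.

7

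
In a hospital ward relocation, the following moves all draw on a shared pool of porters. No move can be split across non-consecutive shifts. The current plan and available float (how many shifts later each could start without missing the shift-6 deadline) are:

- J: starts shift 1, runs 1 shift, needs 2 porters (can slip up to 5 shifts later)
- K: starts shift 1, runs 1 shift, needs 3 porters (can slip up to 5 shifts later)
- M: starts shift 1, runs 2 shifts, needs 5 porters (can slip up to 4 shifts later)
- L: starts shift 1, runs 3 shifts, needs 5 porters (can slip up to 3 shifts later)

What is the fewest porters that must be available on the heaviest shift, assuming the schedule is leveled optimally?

5

Early-start (J@1, K@1, M@1, L@1) gives peak 15: s1:15  s2:10  s3:5  s4:0  s5:0  s6:0.
Shift M→2, L→4.
Schedule J@1, K@1, M@2, L@4: s1:5  s2:5  s3:5  s4:5  s5:5  s6:5 — peak 5.
Total porter-shifts = 30 over 6 shifts ⇒ peak ≥ ⌈30/6⌉ = 5, so 5 is optimal.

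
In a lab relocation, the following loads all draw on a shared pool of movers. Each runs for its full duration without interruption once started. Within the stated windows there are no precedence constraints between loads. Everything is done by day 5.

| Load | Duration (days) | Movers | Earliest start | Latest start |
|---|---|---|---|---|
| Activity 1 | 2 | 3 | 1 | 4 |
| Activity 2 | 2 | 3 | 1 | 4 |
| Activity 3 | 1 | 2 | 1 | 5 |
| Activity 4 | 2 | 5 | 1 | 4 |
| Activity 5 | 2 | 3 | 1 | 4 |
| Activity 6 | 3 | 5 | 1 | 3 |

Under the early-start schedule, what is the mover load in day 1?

At early start, day 1 has: Activity 1, Activity 2, Activity 3, Activity 4, Activity 5, Activity 6.
Demand: 3 + 3 + 2 + 5 + 3 + 5 = 21.

21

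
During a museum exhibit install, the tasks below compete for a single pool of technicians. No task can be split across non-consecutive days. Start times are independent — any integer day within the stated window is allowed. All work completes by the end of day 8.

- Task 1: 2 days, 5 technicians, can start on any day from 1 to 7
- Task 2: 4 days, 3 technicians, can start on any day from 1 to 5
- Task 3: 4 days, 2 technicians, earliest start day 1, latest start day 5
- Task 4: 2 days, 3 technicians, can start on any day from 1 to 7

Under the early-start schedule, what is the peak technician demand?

Early-start schedule: Task 1@1, Task 2@1, Task 3@1, Task 4@1.
Load per day: day 1: 13, day 2: 13, day 3: 5, day 4: 5, day 5: 0, day 6: 0, day 7: 0, day 8: 0.
Peak is 13.

13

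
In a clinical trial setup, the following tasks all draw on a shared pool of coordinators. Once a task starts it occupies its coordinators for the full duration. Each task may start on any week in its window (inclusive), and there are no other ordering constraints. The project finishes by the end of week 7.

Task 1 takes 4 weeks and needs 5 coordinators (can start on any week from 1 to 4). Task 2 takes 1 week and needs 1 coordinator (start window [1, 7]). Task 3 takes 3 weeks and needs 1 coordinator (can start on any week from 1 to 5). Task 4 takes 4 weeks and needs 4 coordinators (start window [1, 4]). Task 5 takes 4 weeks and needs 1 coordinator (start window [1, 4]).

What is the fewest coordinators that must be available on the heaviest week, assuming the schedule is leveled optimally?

10

Early-start (Task 1@1, Task 2@1, Task 3@1, Task 4@1, Task 5@1) gives peak 12: w1:12  w2:11  w3:11  w4:10  w5:0  w6:0  w7:0.
Shift Task 4→2, Task 5→4.
Schedule Task 1@1, Task 2@1, Task 3@1, Task 4@2, Task 5@4: w1:7  w2:10  w3:10  w4:10  w5:5  w6:1  w7:1 — peak 10.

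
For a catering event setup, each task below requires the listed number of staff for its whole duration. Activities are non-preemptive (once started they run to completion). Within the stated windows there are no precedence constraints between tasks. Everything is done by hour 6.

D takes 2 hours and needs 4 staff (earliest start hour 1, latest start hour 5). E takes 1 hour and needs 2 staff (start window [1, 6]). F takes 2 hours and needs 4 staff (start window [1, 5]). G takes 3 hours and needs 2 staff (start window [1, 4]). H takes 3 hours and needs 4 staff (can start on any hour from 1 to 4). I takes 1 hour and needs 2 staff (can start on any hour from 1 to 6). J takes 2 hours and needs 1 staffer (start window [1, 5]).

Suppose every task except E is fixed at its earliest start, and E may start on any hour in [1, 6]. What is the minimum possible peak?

17

E@1: h1:19  h2:15  h3:6  h4:0  h5:0  h6:0 → peak 19
E@2: h1:17  h2:17  h3:6  h4:0  h5:0  h6:0 → peak 17
E@3: h1:17  h2:15  h3:8  h4:0  h5:0  h6:0 → peak 17
E@4: h1:17  h2:15  h3:6  h4:2  h5:0  h6:0 → peak 17
E@5: h1:17  h2:15  h3:6  h4:0  h5:2  h6:0 → peak 17
E@6: h1:17  h2:15  h3:6  h4:0  h5:0  h6:2 → peak 17
Best is E@2, peak 17.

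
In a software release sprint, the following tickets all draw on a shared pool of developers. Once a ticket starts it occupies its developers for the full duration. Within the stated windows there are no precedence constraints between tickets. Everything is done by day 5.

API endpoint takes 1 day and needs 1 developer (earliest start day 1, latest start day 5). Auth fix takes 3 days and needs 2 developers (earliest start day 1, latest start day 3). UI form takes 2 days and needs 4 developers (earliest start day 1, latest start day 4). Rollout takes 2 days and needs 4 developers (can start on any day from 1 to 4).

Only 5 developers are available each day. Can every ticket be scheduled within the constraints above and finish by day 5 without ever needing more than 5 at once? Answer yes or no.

The minimum achievable peak is 6; 5 < 6, so no feasible schedule stays within the cap.

no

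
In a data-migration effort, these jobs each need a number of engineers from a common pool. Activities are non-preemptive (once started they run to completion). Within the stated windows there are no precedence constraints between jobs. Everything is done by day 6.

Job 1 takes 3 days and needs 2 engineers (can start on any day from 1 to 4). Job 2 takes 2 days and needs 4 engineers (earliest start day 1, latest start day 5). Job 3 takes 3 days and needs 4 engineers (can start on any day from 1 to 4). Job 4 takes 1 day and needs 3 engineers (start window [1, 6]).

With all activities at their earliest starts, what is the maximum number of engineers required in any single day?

Early-start schedule: Job 1@1, Job 2@1, Job 3@1, Job 4@1.
Load per day: day 1: 13, day 2: 10, day 3: 6, day 4: 0, day 5: 0, day 6: 0.
Peak is 13.

13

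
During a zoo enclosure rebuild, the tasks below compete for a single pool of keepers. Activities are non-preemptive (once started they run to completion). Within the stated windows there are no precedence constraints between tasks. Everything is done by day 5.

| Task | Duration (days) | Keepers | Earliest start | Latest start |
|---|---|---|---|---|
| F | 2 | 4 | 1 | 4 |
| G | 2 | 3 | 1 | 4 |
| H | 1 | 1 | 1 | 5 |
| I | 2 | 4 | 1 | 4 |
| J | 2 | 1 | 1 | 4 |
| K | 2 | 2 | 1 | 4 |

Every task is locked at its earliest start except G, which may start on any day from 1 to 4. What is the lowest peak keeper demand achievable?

G@1: d1:15  d2:14  d3:0  d4:0  d5:0 → peak 15
G@2: d1:12  d2:14  d3:3  d4:0  d5:0 → peak 14
G@3: d1:12  d2:11  d3:3  d4:3  d5:0 → peak 12
G@4: d1:12  d2:11  d3:0  d4:3  d5:3 → peak 12
Best is G@3, peak 12.

12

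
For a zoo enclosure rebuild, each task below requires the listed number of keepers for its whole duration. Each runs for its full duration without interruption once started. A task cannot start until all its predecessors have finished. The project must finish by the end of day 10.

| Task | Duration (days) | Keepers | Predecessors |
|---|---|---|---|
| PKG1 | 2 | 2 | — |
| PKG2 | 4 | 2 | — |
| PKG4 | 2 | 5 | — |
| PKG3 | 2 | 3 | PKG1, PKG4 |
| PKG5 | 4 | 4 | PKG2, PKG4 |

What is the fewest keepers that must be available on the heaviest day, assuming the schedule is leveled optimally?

5

Early-start (PKG1@1, PKG2@1, PKG4@1, PKG3@3, PKG5@5) gives peak 9: d1:9  d2:9  d3:5  d4:5  d5:4  d6:4  d7:4  d8:4  d9:0  d10:0.
Shift PKG1→3, PKG2→3, PKG3→5, PKG5→7.
Schedule PKG1@3, PKG2@3, PKG4@1, PKG3@5, PKG5@7: d1:5  d2:5  d3:4  d4:4  d5:5  d6:5  d7:4  d8:4  d9:4  d10:4 — peak 5.
Total keeper-days = 44 over 10 days ⇒ peak ≥ ⌈44/10⌉ = 5, so 5 is optimal.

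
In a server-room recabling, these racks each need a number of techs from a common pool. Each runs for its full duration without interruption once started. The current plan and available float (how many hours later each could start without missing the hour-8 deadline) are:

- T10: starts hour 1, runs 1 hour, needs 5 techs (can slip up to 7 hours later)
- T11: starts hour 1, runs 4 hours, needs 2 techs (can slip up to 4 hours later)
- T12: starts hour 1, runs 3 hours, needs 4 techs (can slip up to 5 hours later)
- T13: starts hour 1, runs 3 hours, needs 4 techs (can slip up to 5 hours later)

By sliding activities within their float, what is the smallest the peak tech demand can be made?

6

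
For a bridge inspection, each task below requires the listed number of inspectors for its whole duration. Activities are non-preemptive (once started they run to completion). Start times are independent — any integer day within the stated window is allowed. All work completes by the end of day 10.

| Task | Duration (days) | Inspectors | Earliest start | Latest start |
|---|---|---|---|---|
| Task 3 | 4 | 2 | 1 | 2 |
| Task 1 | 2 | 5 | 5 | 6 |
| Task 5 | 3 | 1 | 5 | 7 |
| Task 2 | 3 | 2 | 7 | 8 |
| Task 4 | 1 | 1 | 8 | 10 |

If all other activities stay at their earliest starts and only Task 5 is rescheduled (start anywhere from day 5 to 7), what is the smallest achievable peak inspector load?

Task 5@5: d1:2  d2:2  d3:2  d4:2  d5:6  d6:6  d7:3  d8:3  d9:2  d10:0 → peak 6
Task 5@6: d1:2  d2:2  d3:2  d4:2  d5:5  d6:6  d7:3  d8:4  d9:2  d10:0 → peak 6
Task 5@7: d1:2  d2:2  d3:2  d4:2  d5:5  d6:5  d7:3  d8:4  d9:3  d10:0 → peak 5
Best is Task 5@7, peak 5.

5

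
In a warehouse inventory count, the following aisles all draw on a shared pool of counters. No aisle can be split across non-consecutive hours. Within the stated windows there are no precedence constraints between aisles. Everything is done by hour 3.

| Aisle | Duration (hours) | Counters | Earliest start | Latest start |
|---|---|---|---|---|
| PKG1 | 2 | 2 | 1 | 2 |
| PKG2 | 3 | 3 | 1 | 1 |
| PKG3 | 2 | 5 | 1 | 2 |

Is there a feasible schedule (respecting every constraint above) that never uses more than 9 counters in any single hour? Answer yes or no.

no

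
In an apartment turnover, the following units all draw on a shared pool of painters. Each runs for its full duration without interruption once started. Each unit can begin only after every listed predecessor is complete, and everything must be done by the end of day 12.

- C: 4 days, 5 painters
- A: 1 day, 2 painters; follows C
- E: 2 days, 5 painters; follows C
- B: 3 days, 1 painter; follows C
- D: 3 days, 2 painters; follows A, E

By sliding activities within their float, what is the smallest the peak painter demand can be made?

5

Early-start (C@1, A@5, E@5, B@5, D@7) gives peak 8: d1:5  d2:5  d3:5  d4:5  d5:8  d6:6  d7:3  d8:2  d9:2  d10:0  d11:0  d12:0.
Shift E→6, B→8, D→8.
Schedule C@1, A@5, E@6, B@8, D@8: d1:5  d2:5  d3:5  d4:5  d5:2  d6:5  d7:5  d8:3  d9:3  d10:3  d11:0  d12:0 — peak 5.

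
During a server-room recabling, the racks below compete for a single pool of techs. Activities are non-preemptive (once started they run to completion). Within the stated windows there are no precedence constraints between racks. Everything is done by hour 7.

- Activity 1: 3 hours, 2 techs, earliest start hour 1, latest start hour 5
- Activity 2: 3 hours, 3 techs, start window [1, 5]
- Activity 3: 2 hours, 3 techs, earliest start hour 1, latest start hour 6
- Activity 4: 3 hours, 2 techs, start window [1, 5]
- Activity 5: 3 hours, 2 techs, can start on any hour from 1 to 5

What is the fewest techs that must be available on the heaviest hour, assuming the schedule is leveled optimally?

Early-start (Activity 1@1, Activity 2@1, Activity 3@1, Activity 4@1, Activity 5@1) gives peak 12: h1:12  h2:12  h3:9  h4:0  h5:0  h6:0  h7:0.
Shift Activity 2→4, Activity 3→4.
Schedule Activity 1@1, Activity 2@4, Activity 3@4, Activity 4@1, Activity 5@1: h1:6  h2:6  h3:6  h4:6  h5:6  h6:3  h7:0 — peak 6.

6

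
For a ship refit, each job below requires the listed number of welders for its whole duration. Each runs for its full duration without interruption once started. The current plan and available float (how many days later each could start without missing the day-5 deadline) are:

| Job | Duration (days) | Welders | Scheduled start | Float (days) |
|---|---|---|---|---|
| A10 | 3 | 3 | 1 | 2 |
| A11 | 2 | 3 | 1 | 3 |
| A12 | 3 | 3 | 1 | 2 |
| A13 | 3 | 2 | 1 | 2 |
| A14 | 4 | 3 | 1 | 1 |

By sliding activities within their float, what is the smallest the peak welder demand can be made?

Early-start (A10@1, A11@1, A12@1, A13@1, A14@1) gives peak 14: d1:14  d2:14  d3:11  d4:3  d5:0.
Shift A12→3.
Schedule A10@1, A11@1, A12@3, A13@1, A14@1: d1:11  d2:11  d3:11  d4:6  d5:3 — peak 11.

11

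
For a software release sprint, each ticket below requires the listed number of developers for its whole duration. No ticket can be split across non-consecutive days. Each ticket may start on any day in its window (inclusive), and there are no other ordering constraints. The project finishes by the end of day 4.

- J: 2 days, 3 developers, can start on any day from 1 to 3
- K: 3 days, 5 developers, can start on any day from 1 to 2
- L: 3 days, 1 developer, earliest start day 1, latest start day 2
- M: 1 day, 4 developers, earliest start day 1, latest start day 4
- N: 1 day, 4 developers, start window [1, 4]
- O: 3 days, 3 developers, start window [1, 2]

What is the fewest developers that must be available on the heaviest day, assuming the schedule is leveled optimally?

12

Early-start (J@1, K@1, L@1, M@1, N@1, O@1) gives peak 20: d1:20  d2:12  d3:9  d4:0.
Shift M→4, N→4.
Schedule J@1, K@1, L@1, M@4, N@4, O@1: d1:12  d2:12  d3:9  d4:8 — peak 12.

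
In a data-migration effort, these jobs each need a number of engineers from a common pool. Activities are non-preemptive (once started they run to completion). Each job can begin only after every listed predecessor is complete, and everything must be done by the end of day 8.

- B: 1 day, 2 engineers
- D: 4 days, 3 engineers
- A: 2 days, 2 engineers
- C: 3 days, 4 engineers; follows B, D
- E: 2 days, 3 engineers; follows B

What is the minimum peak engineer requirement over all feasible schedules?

6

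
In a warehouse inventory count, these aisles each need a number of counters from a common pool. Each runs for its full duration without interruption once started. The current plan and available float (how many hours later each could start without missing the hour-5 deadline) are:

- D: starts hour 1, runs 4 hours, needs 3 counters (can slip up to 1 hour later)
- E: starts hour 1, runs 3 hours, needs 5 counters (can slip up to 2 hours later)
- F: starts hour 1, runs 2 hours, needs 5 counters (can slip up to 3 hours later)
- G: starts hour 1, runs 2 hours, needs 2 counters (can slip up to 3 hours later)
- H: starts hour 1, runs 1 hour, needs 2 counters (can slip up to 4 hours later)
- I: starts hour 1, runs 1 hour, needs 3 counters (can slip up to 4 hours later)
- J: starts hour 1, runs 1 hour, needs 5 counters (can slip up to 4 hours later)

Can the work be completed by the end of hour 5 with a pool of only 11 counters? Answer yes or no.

Schedule D@1, E@1, F@4, G@1, H@3, I@4, J@5: h1:10  h2:10  h3:10  h4:11  h5:10 — peak 11 ≤ 11.

yes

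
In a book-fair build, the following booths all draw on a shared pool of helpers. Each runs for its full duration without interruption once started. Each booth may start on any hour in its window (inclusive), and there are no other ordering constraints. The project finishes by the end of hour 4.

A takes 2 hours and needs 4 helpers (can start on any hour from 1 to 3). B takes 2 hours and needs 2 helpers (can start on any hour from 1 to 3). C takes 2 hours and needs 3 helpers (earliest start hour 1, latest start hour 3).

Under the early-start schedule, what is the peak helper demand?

Early-start schedule: A@1, B@1, C@1.
Load per hour: hour 1: 9, hour 2: 9, hour 3: 0, hour 4: 0.
Peak is 9.

9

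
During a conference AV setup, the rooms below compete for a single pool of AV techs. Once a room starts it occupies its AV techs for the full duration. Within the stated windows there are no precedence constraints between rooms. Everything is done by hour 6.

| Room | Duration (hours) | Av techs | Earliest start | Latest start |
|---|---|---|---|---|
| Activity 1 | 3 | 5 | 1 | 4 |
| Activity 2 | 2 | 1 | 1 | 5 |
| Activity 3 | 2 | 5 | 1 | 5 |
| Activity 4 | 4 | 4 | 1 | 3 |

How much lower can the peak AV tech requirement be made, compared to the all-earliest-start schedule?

Early-start peak: h1:15  h2:15  h3:9  h4:4  h5:0  h6:0 ⇒ 15.
Leveled (Activity 1@1, Activity 2@1, Activity 3@4, Activity 4@3): h1:6  h2:6  h3:9  h4:9  h5:9  h6:4 ⇒ 9.
Reduction 15 − 9 = 6.

6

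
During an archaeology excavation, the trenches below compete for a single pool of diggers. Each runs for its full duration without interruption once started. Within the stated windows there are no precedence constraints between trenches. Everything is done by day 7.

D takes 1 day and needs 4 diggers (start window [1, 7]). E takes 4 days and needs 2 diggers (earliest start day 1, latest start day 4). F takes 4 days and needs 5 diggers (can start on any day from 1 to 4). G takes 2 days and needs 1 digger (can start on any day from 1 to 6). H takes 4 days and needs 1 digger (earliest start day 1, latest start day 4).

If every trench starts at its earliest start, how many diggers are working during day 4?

8

At early start, day 4 has: E, F, H.
Demand: 2 + 5 + 1 = 8.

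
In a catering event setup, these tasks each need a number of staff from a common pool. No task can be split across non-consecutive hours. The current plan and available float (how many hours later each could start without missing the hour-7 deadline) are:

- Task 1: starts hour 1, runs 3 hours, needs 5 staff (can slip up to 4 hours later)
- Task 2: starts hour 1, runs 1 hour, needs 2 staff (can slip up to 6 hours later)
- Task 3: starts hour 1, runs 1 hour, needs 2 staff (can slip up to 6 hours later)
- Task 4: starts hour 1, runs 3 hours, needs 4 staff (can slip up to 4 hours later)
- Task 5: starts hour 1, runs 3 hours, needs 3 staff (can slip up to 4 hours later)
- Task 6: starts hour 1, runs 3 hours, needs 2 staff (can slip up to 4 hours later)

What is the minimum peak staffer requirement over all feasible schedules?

7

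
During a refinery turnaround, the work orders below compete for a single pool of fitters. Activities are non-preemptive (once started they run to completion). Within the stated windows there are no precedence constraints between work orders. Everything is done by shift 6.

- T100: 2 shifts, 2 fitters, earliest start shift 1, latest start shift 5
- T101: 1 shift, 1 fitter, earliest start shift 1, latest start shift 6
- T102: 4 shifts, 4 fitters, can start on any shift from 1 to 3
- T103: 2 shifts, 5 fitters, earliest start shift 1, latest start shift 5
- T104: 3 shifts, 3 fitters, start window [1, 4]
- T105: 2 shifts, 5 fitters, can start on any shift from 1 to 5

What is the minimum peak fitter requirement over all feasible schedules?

9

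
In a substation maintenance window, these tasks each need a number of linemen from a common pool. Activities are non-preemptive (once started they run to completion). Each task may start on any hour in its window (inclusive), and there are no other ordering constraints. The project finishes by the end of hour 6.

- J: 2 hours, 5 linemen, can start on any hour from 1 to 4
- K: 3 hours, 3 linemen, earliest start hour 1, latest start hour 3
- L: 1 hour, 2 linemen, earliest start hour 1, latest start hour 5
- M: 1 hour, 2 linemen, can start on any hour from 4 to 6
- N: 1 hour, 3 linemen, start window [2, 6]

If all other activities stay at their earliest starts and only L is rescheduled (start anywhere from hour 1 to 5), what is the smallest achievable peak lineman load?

11

L@1: h1:10  h2:11  h3:3  h4:2  h5:0  h6:0 → peak 11
L@2: h1:8  h2:13  h3:3  h4:2  h5:0  h6:0 → peak 13
L@3: h1:8  h2:11  h3:5  h4:2  h5:0  h6:0 → peak 11
L@4: h1:8  h2:11  h3:3  h4:4  h5:0  h6:0 → peak 11
L@5: h1:8  h2:11  h3:3  h4:2  h5:2  h6:0 → peak 11
Best is L@1, peak 11.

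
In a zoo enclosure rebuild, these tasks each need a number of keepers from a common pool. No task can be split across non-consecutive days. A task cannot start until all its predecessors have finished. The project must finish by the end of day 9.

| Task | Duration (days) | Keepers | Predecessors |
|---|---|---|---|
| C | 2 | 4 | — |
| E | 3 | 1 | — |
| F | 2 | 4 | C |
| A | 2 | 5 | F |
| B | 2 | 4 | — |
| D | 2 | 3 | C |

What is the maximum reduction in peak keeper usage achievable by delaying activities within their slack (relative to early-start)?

Early-start peak: d1:9  d2:9  d3:8  d4:7  d5:5  d6:5  d7:0  d8:0  d9:0 ⇒ 9.
Leveled (C@1, E@1, F@3, A@5, B@7, D@7): d1:5  d2:5  d3:5  d4:4  d5:5  d6:5  d7:7  d8:7  d9:0 ⇒ 7.
Reduction 9 − 7 = 2.

2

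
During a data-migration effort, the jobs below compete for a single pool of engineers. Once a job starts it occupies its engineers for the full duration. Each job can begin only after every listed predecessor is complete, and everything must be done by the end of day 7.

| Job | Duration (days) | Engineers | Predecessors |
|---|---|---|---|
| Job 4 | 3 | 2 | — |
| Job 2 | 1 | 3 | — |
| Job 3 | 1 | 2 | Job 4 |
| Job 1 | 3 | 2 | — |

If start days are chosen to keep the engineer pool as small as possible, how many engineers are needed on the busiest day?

Early-start (Job 4@1, Job 2@1, Job 3@4, Job 1@1) gives peak 7: d1:7  d2:4  d3:4  d4:2  d5:0  d6:0  d7:0.
Shift Job 2→4, Job 3→5.
Schedule Job 4@1, Job 2@4, Job 3@5, Job 1@1: d1:4  d2:4  d3:4  d4:3  d5:2  d6:0  d7:0 — peak 4.

4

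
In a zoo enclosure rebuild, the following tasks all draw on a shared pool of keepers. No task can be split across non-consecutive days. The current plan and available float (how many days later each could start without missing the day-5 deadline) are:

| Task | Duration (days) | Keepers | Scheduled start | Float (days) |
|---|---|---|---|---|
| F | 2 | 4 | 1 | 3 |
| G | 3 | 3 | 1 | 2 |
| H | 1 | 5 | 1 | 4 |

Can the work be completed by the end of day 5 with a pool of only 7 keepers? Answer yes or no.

yes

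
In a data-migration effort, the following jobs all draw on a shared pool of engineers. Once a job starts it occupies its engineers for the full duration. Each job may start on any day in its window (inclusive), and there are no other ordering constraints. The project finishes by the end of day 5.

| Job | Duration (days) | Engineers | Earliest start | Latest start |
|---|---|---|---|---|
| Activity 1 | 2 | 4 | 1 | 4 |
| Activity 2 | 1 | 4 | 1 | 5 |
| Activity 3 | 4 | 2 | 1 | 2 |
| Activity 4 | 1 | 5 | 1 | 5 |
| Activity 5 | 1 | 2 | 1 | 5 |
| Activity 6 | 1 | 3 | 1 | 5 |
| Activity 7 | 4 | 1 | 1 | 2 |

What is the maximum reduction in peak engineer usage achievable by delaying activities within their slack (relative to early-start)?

Early-start peak: d1:21  d2:7  d3:3  d4:3  d5:0 ⇒ 21.
Leveled (Activity 1@1, Activity 2@3, Activity 3@1, Activity 4@5, Activity 5@5, Activity 6@4, Activity 7@1): d1:7  d2:7  d3:7  d4:6  d5:7 ⇒ 7.
Reduction 21 − 7 = 14.

14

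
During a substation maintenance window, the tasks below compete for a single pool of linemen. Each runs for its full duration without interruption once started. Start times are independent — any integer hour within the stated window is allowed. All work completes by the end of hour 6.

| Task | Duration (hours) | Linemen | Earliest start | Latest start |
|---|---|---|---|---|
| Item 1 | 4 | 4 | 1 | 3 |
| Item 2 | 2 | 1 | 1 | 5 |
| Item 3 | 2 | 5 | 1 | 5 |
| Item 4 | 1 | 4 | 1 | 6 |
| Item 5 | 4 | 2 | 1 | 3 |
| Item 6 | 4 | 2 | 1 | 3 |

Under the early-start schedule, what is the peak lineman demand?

Early-start schedule: Item 1@1, Item 2@1, Item 3@1, Item 4@1, Item 5@1, Item 6@1.
Load per hour: hour 1: 18, hour 2: 14, hour 3: 8, hour 4: 8, hour 5: 0, hour 6: 0.
Peak is 18.

18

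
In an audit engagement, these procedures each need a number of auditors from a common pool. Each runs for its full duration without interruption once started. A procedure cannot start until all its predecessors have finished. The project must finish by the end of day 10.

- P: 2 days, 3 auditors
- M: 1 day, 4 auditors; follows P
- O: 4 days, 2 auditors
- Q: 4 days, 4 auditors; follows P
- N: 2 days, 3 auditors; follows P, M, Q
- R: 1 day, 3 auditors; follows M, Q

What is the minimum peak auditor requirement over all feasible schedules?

Early-start (P@1, M@3, O@1, Q@3, N@7, R@7) gives peak 10: d1:5  d2:5  d3:10  d4:6  d5:4  d6:4  d7:6  d8:3  d9:0  d10:0.
Shift Q→4, N→8, R→8.
Schedule P@1, M@3, O@1, Q@4, N@8, R@8: d1:5  d2:5  d3:6  d4:6  d5:4  d6:4  d7:4  d8:6  d9:3  d10:0 — peak 6.

6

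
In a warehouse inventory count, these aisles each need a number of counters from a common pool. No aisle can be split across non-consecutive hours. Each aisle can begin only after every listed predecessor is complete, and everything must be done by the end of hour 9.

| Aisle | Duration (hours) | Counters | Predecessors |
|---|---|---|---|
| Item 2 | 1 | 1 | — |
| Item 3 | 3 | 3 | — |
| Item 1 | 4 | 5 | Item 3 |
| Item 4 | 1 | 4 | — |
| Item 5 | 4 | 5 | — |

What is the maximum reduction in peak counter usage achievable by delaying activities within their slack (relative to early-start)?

5

Early-start peak: h1:13  h2:8  h3:8  h4:10  h5:5  h6:5  h7:5  h8:0  h9:0 ⇒ 13.
Leveled (Item 2@1, Item 3@1, Item 1@6, Item 4@1, Item 5@2): h1:8  h2:8  h3:8  h4:5  h5:5  h6:5  h7:5  h8:5  h9:5 ⇒ 8.
Reduction 13 − 8 = 5.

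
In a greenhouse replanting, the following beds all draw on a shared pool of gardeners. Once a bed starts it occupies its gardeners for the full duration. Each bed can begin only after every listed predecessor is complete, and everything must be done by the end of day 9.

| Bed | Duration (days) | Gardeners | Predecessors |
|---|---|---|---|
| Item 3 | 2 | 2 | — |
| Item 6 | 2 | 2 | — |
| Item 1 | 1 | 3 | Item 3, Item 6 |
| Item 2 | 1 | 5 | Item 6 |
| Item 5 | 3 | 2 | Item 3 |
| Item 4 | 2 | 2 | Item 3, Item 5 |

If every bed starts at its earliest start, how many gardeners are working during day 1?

At early start, day 1 has: Item 3, Item 6.
Demand: 2 + 2 = 4.

4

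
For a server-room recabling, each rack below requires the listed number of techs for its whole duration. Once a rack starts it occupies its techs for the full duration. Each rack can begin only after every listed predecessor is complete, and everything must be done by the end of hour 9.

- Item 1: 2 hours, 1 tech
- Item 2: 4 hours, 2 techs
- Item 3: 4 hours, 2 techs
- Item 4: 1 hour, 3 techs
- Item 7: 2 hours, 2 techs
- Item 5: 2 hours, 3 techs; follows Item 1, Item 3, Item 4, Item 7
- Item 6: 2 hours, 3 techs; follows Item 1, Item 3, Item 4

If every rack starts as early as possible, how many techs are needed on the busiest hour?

Early-start schedule: Item 1@1, Item 2@1, Item 3@1, Item 4@1, Item 7@1, Item 5@5, Item 6@5.
Load per hour: hour 1: 10, hour 2: 7, hour 3: 4, hour 4: 4, hour 5: 6, hour 6: 6, hour 7: 0, hour 8: 0, hour 9: 0.
Peak is 10.

10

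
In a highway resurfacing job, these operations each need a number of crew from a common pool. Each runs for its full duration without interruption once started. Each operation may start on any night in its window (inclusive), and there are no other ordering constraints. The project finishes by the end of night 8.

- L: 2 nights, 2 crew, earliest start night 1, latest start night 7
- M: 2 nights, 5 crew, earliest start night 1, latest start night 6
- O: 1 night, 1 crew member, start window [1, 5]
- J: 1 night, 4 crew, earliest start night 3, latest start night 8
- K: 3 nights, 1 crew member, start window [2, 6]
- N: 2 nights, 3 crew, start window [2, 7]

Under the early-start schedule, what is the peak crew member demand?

11

Early-start schedule: L@1, M@1, O@1, J@3, K@2, N@2.
Load per night: night 1: 8, night 2: 11, night 3: 8, night 4: 1, night 5: 0, night 6: 0, night 7: 0, night 8: 0.
Peak is 11.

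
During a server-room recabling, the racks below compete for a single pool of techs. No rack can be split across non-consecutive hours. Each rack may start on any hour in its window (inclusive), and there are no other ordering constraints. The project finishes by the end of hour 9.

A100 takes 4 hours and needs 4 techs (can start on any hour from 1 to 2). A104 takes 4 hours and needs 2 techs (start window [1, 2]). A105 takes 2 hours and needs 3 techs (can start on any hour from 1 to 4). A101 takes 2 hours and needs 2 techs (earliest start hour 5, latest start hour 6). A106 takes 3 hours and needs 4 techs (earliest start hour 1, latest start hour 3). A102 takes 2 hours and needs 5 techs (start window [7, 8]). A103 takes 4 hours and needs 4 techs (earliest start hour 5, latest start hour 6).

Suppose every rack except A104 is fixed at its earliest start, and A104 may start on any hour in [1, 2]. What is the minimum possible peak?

13

A104@1: h1:13  h2:13  h3:10  h4:6  h5:6  h6:6  h7:9  h8:9  h9:0 → peak 13
A104@2: h1:11  h2:13  h3:10  h4:6  h5:8  h6:6  h7:9  h8:9  h9:0 → peak 13
Best is A104@1, peak 13.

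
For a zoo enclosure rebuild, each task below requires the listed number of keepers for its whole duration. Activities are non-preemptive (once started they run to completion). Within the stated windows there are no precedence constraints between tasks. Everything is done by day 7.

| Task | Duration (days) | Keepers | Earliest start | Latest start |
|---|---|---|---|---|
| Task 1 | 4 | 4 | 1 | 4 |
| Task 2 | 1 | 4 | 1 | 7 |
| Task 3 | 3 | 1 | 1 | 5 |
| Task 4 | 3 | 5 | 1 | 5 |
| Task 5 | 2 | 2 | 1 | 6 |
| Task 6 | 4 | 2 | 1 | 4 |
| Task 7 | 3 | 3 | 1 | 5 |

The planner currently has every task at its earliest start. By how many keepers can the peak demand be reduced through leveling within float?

12

Early-start peak: d1:21  d2:17  d3:15  d4:6  d5:0  d6:0  d7:0 ⇒ 21.
Leveled (Task 1@1, Task 2@1, Task 3@1, Task 4@5, Task 5@5, Task 6@4, Task 7@2): d1:9  d2:8  d3:8  d4:9  d5:9  d6:9  d7:7 ⇒ 9.
Reduction 21 − 9 = 12.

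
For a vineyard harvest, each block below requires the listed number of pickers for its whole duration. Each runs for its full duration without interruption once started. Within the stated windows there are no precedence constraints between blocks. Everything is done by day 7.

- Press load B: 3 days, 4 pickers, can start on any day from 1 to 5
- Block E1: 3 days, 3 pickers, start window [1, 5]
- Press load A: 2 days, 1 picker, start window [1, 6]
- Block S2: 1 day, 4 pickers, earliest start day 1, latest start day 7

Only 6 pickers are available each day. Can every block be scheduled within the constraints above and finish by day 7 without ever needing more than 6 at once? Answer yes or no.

yes

Schedule Press load B@1, Block E1@4, Press load A@4, Block S2@7: d1:4  d2:4  d3:4  d4:4  d5:4  d6:3  d7:4 — peak 4 ≤ 6.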